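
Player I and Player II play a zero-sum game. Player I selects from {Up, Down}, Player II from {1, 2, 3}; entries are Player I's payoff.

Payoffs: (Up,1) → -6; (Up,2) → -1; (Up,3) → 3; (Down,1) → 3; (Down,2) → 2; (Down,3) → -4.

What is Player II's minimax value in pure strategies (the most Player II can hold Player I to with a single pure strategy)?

2

Column maxima: 1 → 3, 2 → 2, 3 → 3.
The smallest of these is 2.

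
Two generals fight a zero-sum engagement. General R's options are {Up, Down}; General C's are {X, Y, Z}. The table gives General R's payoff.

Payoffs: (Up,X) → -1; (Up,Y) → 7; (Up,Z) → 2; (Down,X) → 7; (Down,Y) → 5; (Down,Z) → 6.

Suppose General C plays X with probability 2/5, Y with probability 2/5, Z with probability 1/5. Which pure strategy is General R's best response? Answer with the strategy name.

Expected payoff of Up: (2/5)·(-1) + (2/5)·7 + (1/5)·2 = 14/5.
Expected payoff of Down: (2/5)·7 + (2/5)·5 + (1/5)·6 = 6.
The largest is 6, so General R's best response is Down.

Down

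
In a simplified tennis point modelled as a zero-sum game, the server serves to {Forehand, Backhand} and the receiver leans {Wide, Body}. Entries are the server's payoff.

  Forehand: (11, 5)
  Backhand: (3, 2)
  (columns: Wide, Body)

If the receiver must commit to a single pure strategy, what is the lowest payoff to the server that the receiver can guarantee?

5

Column maxima: Wide → 11, Body → 5.
The smallest of these is 5.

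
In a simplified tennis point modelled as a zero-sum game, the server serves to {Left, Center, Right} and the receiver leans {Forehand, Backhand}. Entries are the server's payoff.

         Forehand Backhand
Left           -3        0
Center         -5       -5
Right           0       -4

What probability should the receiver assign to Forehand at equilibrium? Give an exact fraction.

Row minima: Left → -3, Center → -5, Right → -4; maximin = -3.
Column maxima: Forehand → 0, Backhand → 0; minimax = 0.
-3 ≠ 0, so there is no saddle point; optimal play is mixed.
Center is strictly dominated by Left, so the server never plays it.
On the remaining 2×2 (Left, Right vs Forehand, Backhand):
Let the server play Left with probability p. Expected payoff against Forehand: (-3)p + 0(1−p) = −3p; against Backhand: 0p + (-4)(1−p) = 4p − 4.
Setting these equal: −3p = 4p − 4 ⇒ −7p = -4 ⇒ p = 4/7, and the value is (-3)·(4/7) = -12/7.
For the receiver: with q = P(Forehand), equating Left's and Right's payoffs gives −3q = 4q − 4 ⇒ q = 4/7.

4/7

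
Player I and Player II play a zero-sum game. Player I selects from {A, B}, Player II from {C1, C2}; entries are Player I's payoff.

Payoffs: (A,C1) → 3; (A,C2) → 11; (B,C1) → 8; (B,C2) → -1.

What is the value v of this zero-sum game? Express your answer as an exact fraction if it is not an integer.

Row minima: A → 3, B → -1; maximin = 3.
Column maxima: C1 → 8, C2 → 11; minimax = 8.
3 ≠ 8, so there is no saddle point; optimal play is mixed.
Let Player I play A with probability p. Expected payoff against C1: 3p + 8(1−p) = −5p + 8; against C2: 11p + (-1)(1−p) = 12p − 1.
Setting these equal: −5p + 8 = 12p − 1 ⇒ −17p = -9 ⇒ p = 9/17, and the value is (-5)·(9/17) + 8 = 91/17.
For Player II: with q = P(C1), equating A's and B's payoffs gives −8q + 11 = 9q − 1 ⇒ q = 12/17.

91/17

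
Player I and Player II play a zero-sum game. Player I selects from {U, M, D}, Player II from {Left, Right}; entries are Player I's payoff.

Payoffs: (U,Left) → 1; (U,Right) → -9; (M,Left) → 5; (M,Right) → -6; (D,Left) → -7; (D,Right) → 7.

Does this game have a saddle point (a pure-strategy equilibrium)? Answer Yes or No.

Row minima: U → -9, M → -6, D → -7; maximin = -6.
Column maxima: Left → 5, Right → 7; minimax = 5.
-6 ≠ 5, so no pure-strategy equilibrium exists.

No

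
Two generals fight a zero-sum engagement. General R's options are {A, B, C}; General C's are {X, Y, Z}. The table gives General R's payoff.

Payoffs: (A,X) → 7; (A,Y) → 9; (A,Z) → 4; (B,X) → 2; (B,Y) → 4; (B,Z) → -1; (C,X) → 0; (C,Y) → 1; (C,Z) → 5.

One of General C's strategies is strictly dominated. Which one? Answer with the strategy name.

X holds General R's payoff strictly below Y in every row: 7 < 9, 2 < 4, 0 < 1.
So Y is strictly dominated for General C.

Y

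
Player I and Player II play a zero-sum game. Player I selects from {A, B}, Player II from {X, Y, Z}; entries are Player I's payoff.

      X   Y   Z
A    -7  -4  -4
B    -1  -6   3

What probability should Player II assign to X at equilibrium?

Row minima: A → -7, B → -6; maximin = -6.
Column maxima: X → -1, Y → -4, Z → 3; minimax = -4.
-6 ≠ -4, so there is no saddle point; optimal play is mixed.
Z is strictly dominated by X (it gives Player I strictly more in every row), so Player II never plays it.
On the remaining 2×2 (A, B vs X, Y):
Let Player I play A with probability p. Expected payoff against X: (-7)p + (-1)(1−p) = −6p − 1; against Y: (-4)p + (-6)(1−p) = 2p − 6.
Setting these equal: −6p − 1 = 2p − 6 ⇒ −8p = -5 ⇒ p = 5/8, and the value is (-6)·(5/8) − 1 = -19/4.
For Player II: with q = P(X), equating A's and B's payoffs gives −3q − 4 = 5q − 6 ⇒ q = 1/4.

1/4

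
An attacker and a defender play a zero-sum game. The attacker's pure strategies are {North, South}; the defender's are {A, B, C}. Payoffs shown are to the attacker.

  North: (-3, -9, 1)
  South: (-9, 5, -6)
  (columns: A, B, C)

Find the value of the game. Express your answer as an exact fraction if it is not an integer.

-24/5

Row minima: North → -9, South → -9; maximin = -9.
Column maxima: A → -3, B → 5, C → 1; minimax = -3.
-9 ≠ -3, so there is no saddle point; optimal play is mixed.
C is strictly dominated by A (it gives the attacker strictly more in every row), so the defender never plays it.
On the remaining 2×2 (North, South vs A, B):
Let the attacker play North with probability p. Expected payoff against A: (-3)p + (-9)(1−p) = 6p − 9; against B: (-9)p + 5(1−p) = −14p + 5.
Setting these equal: 6p − 9 = −14p + 5 ⇒ 20p = 14 ⇒ p = 7/10, and the value is (6)·(7/10) − 9 = -24/5.
For the defender: with q = P(A), equating North's and South's payoffs gives 6q − 9 = −14q + 5 ⇒ q = 7/10.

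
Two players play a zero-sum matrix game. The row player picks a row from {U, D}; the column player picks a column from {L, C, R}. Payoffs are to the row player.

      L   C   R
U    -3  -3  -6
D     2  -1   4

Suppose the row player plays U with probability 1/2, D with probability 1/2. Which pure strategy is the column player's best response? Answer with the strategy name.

If the column player plays L, the row player's expected payoff is (1/2)·(-3) + (1/2)·2 = -1/2.
If the column player plays C, the row player's expected payoff is (1/2)·(-3) + (1/2)·(-1) = -2.
If the column player plays R, the row player's expected payoff is (1/2)·(-6) + (1/2)·4 = -1.
The column player minimizes the row player's payoff; the smallest is -2, so the best response is C.

C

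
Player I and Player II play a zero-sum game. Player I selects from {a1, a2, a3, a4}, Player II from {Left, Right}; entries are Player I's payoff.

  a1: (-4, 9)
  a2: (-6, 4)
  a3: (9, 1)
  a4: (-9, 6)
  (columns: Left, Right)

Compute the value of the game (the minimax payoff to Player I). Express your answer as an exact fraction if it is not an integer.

Row minima: a1 → -4, a2 → -6, a3 → 1, a4 → -9; maximin = 1.
Column maxima: Left → 9, Right → 9; minimax = 9.
1 ≠ 9, so there is no saddle point; optimal play is mixed.
a2 is strictly dominated by a1, so Player I never plays it.
a4 is strictly dominated by a1, so Player I never plays it.
On the remaining 2×2 (a1, a3 vs Left, Right):
Let Player I play a1 with probability p. Expected payoff against Left: (-4)p + 9(1−p) = −13p + 9; against Right: 9p + 1(1−p) = 8p + 1.
Setting these equal: −13p + 9 = 8p + 1 ⇒ −21p = -8 ⇒ p = 8/21, and the value is (-13)·(8/21) + 9 = 85/21.
For Player II: with q = P(Left), equating a1's and a3's payoffs gives −13q + 9 = 8q + 1 ⇒ q = 8/21.

85/21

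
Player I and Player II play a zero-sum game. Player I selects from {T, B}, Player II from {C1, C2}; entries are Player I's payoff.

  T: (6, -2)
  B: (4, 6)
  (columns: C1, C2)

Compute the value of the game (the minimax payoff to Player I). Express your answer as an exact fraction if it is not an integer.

22/5

Row minima: T → -2, B → 4; maximin = 4.
Column maxima: C1 → 6, C2 → 6; minimax = 6.
4 ≠ 6, so there is no saddle point; optimal play is mixed.
Let Player I play T with probability p. Expected payoff against C1: 6p + 4(1−p) = 2p + 4; against C2: (-2)p + 6(1−p) = −8p + 6.
Setting these equal: 2p + 4 = −8p + 6 ⇒ 10p = 2 ⇒ p = 1/5, and the value is (2)·(1/5) + 4 = 22/5.
For Player II: with q = P(C1), equating T's and B's payoffs gives 8q − 2 = −2q + 6 ⇒ q = 4/5.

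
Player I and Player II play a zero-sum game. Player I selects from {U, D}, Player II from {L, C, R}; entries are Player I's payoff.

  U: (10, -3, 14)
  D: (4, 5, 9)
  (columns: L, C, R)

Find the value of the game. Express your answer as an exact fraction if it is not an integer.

31/7

Row minima: U → -3, D → 4; maximin = 4.
Column maxima: L → 10, C → 5, R → 14; minimax = 5.
4 ≠ 5, so there is no saddle point; optimal play is mixed.
R is strictly dominated by L (it gives Player I strictly more in every row), so Player II never plays it.
On the remaining 2×2 (U, D vs L, C):
Let Player I play U with probability p. Expected payoff against L: 10p + 4(1−p) = 6p + 4; against C: (-3)p + 5(1−p) = −8p + 5.
Setting these equal: 6p + 4 = −8p + 5 ⇒ 14p = 1 ⇒ p = 1/14, and the value is (6)·(1/14) + 4 = 31/7.
For Player II: with q = P(L), equating U's and D's payoffs gives 13q − 3 = −q + 5 ⇒ q = 4/7.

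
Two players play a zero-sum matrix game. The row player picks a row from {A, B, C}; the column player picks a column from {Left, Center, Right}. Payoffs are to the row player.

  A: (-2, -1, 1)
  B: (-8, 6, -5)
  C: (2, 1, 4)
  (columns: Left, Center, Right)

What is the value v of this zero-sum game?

4/3

Row minima: A → -2, B → -8, C → 1; maximin = 1.
Column maxima: Left → 2, Center → 6, Right → 4; minimax = 2.
1 ≠ 2, so there is no saddle point; optimal play is mixed.
A is strictly dominated by C, so the row player never plays it.
Right is strictly dominated by Left (it gives the row player strictly more in every row), so the column player never plays it.
On the remaining 2×2 (B, C vs Left, Center):
Let the row player play B with probability p. Expected payoff against Left: (-8)p + 2(1−p) = −10p + 2; against Center: 6p + 1(1−p) = 5p + 1.
Setting these equal: −10p + 2 = 5p + 1 ⇒ −15p = -1 ⇒ p = 1/15, and the value is (-10)·(1/15) + 2 = 4/3.
For the column player: with q = P(Left), equating B's and C's payoffs gives −14q + 6 = q + 1 ⇒ q = 1/3.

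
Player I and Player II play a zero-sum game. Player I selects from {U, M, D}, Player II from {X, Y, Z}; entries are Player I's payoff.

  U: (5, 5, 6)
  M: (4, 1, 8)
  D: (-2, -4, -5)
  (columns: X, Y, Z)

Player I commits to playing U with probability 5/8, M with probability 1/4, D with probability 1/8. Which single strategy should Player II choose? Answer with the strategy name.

If Player II plays X, Player I's expected payoff is (5/8)·5 + (1/4)·4 + (1/8)·(-2) = 31/8.
If Player II plays Y, Player I's expected payoff is (5/8)·5 + (1/4)·1 + (1/8)·(-4) = 23/8.
If Player II plays Z, Player I's expected payoff is (5/8)·6 + (1/4)·8 + (1/8)·(-5) = 41/8.
Player II minimizes Player I's payoff; the smallest is 23/8, so the best response is Y.

Y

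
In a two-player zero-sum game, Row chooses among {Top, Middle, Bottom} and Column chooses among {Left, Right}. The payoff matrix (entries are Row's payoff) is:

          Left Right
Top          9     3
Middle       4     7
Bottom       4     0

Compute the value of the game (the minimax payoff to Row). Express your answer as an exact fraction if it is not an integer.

Row minima: Top → 3, Middle → 4, Bottom → 0; maximin = 4.
Column maxima: Left → 9, Right → 7; minimax = 7.
4 ≠ 7, so there is no saddle point; optimal play is mixed.
Bottom is strictly dominated by Top, so Row never plays it.
On the remaining 2×2 (Top, Middle vs Left, Right):
Let Row play Top with probability p. Expected payoff against Left: 9p + 4(1−p) = 5p + 4; against Right: 3p + 7(1−p) = −4p + 7.
Setting these equal: 5p + 4 = −4p + 7 ⇒ 9p = 3 ⇒ p = 1/3, and the value is (5)·(1/3) + 4 = 17/3.
For Column: with q = P(Left), equating Top's and Middle's payoffs gives 6q + 3 = −3q + 7 ⇒ q = 4/9.

17/3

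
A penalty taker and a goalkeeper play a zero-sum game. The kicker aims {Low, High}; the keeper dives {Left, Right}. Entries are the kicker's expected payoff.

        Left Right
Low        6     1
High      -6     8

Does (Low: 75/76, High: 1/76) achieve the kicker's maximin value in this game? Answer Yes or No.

No

Against Left this mix gives (75/76)·6 + (1/76)·(-6) = 111/19.
Against Right this mix gives (75/76)·1 + (1/76)·8 = 83/76.
The keeper will play Right, holding the kicker to 83/76. Shifting weight toward the row that does better against Right would raise this floor (the equalizing mix achieves 54/19 against both Right and Left), so the proposed strategy is not optimal.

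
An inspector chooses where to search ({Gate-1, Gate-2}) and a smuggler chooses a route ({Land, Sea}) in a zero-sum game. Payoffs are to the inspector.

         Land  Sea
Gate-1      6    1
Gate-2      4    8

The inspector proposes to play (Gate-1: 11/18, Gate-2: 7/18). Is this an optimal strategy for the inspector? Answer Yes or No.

Against Land this mix gives (11/18)·6 + (7/18)·4 = 47/9.
Against Sea this mix gives (11/18)·1 + (7/18)·8 = 67/18.
The smuggler will play Sea, holding the inspector to 67/18. Shifting weight toward the row that does better against Sea would raise this floor (the equalizing mix achieves 44/9 against both Sea and Land), so the proposed strategy is not optimal.

No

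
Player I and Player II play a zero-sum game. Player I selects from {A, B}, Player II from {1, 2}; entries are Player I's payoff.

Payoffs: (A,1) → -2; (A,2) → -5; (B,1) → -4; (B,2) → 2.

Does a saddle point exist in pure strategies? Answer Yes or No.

Row minima: A → -5, B → -4; maximin = -4.
Column maxima: 1 → -2, 2 → 2; minimax = -2.
-4 ≠ -2, so no pure-strategy equilibrium exists.

No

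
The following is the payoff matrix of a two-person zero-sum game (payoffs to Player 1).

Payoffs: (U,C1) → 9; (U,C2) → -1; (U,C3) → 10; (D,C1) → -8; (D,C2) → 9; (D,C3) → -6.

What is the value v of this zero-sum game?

Row minima: U → -1, D → -8; maximin = -1.
Column maxima: C1 → 9, C2 → 9, C3 → 10; minimax = 9.
-1 ≠ 9, so there is no saddle point; optimal play is mixed.
C3 is strictly dominated by C1 (it gives Player 1 strictly more in every row), so Player 2 never plays it.
On the remaining 2×2 (U, D vs C1, C2):
Let Player 1 play U with probability p. Expected payoff against C1: 9p + (-8)(1−p) = 17p − 8; against C2: (-1)p + 9(1−p) = −10p + 9.
Setting these equal: 17p − 8 = −10p + 9 ⇒ 27p = 17 ⇒ p = 17/27, and the value is (17)·(17/27) − 8 = 73/27.
For Player 2: with q = P(C1), equating U's and D's payoffs gives 10q − 1 = −17q + 9 ⇒ q = 10/27.

73/27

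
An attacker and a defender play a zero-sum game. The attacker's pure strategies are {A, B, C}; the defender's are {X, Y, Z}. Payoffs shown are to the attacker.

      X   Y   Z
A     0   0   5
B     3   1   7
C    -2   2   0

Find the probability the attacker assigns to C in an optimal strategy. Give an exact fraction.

Row minima: A → 0, B → 1, C → -2; maximin = 1.
Column maxima: X → 3, Y → 2, Z → 7; minimax = 2.
1 ≠ 2, so there is no saddle point; optimal play is mixed.
A is strictly dominated by B, so the attacker never plays it.
Z is strictly dominated by X (it gives the attacker strictly more in every row), so the defender never plays it.
On the remaining 2×2 (B, C vs X, Y):
Let the attacker play B with probability p. Expected payoff against X: 3p + (-2)(1−p) = 5p − 2; against Y: 1p + 2(1−p) = −p + 2.
Setting these equal: 5p − 2 = −p + 2 ⇒ 6p = 4 ⇒ p = 2/3, and the value is (5)·(2/3) − 2 = 4/3.
For the defender: with q = P(X), equating B's and C's payoffs gives 2q + 1 = −4q + 2 ⇒ q = 1/6.

1/3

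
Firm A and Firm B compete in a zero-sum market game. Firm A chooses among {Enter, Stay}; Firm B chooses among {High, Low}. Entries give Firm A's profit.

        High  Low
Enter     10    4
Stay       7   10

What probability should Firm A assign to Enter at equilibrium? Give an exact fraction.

1/3

Row minima: Enter → 4, Stay → 7; maximin = 7.
Column maxima: High → 10, Low → 10; minimax = 10.
7 ≠ 10, so there is no saddle point; optimal play is mixed.
Let Firm A play Enter with probability p. Expected payoff against High: 10p + 7(1−p) = 3p + 7; against Low: 4p + 10(1−p) = −6p + 10.
Setting these equal: 3p + 7 = −6p + 10 ⇒ 9p = 3 ⇒ p = 1/3, and the value is (3)·(1/3) + 7 = 8.
For Firm B: with q = P(High), equating Enter's and Stay's payoffs gives 6q + 4 = −3q + 10 ⇒ q = 2/3.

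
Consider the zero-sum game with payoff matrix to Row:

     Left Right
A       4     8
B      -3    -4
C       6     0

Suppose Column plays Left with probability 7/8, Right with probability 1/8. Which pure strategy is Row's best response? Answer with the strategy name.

C

Expected payoff of A: (7/8)·4 + (1/8)·8 = 9/2.
Expected payoff of B: (7/8)·(-3) + (1/8)·(-4) = -25/8.
Expected payoff of C: (7/8)·6 + (1/8)·0 = 21/4.
The largest is 21/4, so Row's best response is C.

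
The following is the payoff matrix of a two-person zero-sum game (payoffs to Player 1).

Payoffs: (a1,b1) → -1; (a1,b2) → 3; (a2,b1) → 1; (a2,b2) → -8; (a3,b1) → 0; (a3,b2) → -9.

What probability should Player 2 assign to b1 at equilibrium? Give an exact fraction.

Row minima: a1 → -1, a2 → -8, a3 → -9; maximin = -1.
Column maxima: b1 → 1, b2 → 3; minimax = 1.
-1 ≠ 1, so there is no saddle point; optimal play is mixed.
a3 is strictly dominated by a2, so Player 1 never plays it.
On the remaining 2×2 (a1, a2 vs b1, b2):
Let Player 1 play a1 with probability p. Expected payoff against b1: (-1)p + 1(1−p) = −2p + 1; against b2: 3p + (-8)(1−p) = 11p − 8.
Setting these equal: −2p + 1 = 11p − 8 ⇒ −13p = -9 ⇒ p = 9/13, and the value is (-2)·(9/13) + 1 = -5/13.
For Player 2: with q = P(b1), equating a1's and a2's payoffs gives −4q + 3 = 9q − 8 ⇒ q = 11/13.

11/13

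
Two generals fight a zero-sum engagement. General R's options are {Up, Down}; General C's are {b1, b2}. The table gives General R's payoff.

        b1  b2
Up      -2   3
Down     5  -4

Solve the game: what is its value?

1/2

Row minima: Up → -2, Down → -4; maximin = -2.
Column maxima: b1 → 5, b2 → 3; minimax = 3.
-2 ≠ 3, so there is no saddle point; optimal play is mixed.
Let General R play Up with probability p. Expected payoff against b1: (-2)p + 5(1−p) = −7p + 5; against b2: 3p + (-4)(1−p) = 7p − 4.
Setting these equal: −7p + 5 = 7p − 4 ⇒ −14p = -9 ⇒ p = 9/14, and the value is (-7)·(9/14) + 5 = 1/2.
For General C: with q = P(b1), equating Up's and Down's payoffs gives −5q + 3 = 9q − 4 ⇒ q = 1/2.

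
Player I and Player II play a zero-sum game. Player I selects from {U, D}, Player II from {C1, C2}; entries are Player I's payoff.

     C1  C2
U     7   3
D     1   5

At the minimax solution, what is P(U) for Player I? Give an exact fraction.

1/2

Row minima: U → 3, D → 1; maximin = 3.
Column maxima: C1 → 7, C2 → 5; minimax = 5.
3 ≠ 5, so there is no saddle point; optimal play is mixed.
Let Player I play U with probability p. Expected payoff against C1: 7p + 1(1−p) = 6p + 1; against C2: 3p + 5(1−p) = −2p + 5.
Setting these equal: 6p + 1 = −2p + 5 ⇒ 8p = 4 ⇒ p = 1/2, and the value is (6)·(1/2) + 1 = 4.
For Player II: with q = P(C1), equating U's and D's payoffs gives 4q + 3 = −4q + 5 ⇒ q = 1/4.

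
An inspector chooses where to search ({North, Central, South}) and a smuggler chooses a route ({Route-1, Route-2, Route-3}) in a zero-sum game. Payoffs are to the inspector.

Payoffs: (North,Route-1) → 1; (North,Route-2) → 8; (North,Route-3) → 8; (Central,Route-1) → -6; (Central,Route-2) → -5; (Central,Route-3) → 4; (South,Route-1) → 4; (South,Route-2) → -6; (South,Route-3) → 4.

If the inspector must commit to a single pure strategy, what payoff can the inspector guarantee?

1

Row minima: North → 1, Central → -6, South → -6.
The best of these is 1.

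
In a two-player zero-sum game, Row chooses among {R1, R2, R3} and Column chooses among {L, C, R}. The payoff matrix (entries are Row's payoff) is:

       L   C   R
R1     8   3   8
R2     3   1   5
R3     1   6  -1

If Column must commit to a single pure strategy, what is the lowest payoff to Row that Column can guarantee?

6

Column maxima: L → 8, C → 6, R → 8.
The smallest of these is 6.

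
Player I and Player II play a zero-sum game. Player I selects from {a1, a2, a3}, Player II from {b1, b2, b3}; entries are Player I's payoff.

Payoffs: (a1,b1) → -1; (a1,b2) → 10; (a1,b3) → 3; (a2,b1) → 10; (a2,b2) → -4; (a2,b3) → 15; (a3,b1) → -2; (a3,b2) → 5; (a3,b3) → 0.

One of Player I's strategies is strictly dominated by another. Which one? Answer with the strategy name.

a3

a1 gives a strictly higher payoff than a3 against every column: -1 > -2, 10 > 5, 3 > 0.
So a3 is strictly dominated and Player I never plays it.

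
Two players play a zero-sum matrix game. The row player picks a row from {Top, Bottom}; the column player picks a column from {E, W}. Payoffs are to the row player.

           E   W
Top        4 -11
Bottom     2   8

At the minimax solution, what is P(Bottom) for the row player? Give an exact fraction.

5/7

Row minima: Top → -11, Bottom → 2; maximin = 2.
Column maxima: E → 4, W → 8; minimax = 4.
2 ≠ 4, so there is no saddle point; optimal play is mixed.
Let the row player play Top with probability p. Expected payoff against E: 4p + 2(1−p) = 2p + 2; against W: (-11)p + 8(1−p) = −19p + 8.
Setting these equal: 2p + 2 = −19p + 8 ⇒ 21p = 6 ⇒ p = 2/7, and the value is (2)·(2/7) + 2 = 18/7.
For the column player: with q = P(E), equating Top's and Bottom's payoffs gives 15q − 11 = −6q + 8 ⇒ q = 19/21.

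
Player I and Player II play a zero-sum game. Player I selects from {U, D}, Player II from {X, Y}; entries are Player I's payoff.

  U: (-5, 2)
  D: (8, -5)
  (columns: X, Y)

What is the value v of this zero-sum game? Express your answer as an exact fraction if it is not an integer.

-9/20

Row minima: U → -5, D → -5; maximin = -5.
Column maxima: X → 8, Y → 2; minimax = 2.
-5 ≠ 2, so there is no saddle point; optimal play is mixed.
Let Player I play U with probability p. Expected payoff against X: (-5)p + 8(1−p) = −13p + 8; against Y: 2p + (-5)(1−p) = 7p − 5.
Setting these equal: −13p + 8 = 7p − 5 ⇒ −20p = -13 ⇒ p = 13/20, and the value is (-13)·(13/20) + 8 = -9/20.
For Player II: with q = P(X), equating U's and D's payoffs gives −7q + 2 = 13q − 5 ⇒ q = 7/20.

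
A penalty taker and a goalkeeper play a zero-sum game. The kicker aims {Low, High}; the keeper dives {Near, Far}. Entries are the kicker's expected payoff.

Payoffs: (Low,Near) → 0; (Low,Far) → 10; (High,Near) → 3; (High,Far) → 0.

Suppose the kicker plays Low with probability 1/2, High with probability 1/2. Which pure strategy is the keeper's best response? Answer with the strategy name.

If the keeper plays Near, the kicker's expected payoff is (1/2)·0 + (1/2)·3 = 3/2.
If the keeper plays Far, the kicker's expected payoff is (1/2)·10 + (1/2)·0 = 5.
The keeper minimizes the kicker's payoff; the smallest is 3/2, so the best response is Near.

Near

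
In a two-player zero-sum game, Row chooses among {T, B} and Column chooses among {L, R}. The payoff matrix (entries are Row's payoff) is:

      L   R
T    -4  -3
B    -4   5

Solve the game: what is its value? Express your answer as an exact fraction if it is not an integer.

Row minima: T → -4, B → -4; maximin = -4.
Column maxima: L → -4, R → 5; minimax = -4.
Since maximin = minimax = -4, there is a saddle point and the value is -4.

-4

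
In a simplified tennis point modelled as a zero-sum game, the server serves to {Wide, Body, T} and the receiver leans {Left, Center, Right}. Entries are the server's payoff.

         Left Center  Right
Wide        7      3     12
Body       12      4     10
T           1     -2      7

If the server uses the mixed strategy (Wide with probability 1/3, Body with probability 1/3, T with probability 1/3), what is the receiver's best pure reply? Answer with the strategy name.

Center

If the receiver plays Left, the server's expected payoff is (1/3)·7 + (1/3)·12 + (1/3)·1 = 20/3.
If the receiver plays Center, the server's expected payoff is (1/3)·3 + (1/3)·4 + (1/3)·(-2) = 5/3.
If the receiver plays Right, the server's expected payoff is (1/3)·12 + (1/3)·10 + (1/3)·7 = 29/3.
The receiver minimizes the server's payoff; the smallest is 5/3, so the best response is Center.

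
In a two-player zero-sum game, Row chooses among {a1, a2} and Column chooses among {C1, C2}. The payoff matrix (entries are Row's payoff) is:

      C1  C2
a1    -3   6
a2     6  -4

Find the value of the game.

24/19

Row minima: a1 → -3, a2 → -4; maximin = -3.
Column maxima: C1 → 6, C2 → 6; minimax = 6.
-3 ≠ 6, so there is no saddle point; optimal play is mixed.
Let Row play a1 with probability p. Expected payoff against C1: (-3)p + 6(1−p) = −9p + 6; against C2: 6p + (-4)(1−p) = 10p − 4.
Setting these equal: −9p + 6 = 10p − 4 ⇒ −19p = -10 ⇒ p = 10/19, and the value is (-9)·(10/19) + 6 = 24/19.
For Column: with q = P(C1), equating a1's and a2's payoffs gives −9q + 6 = 10q − 4 ⇒ q = 10/19.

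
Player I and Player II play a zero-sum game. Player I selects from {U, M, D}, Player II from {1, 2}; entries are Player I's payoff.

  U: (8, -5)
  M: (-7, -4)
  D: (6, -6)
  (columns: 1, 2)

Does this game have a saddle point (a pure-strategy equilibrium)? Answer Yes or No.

Row minima: U → -5, M → -7, D → -6; maximin = -5.
Column maxima: 1 → 8, 2 → -4; minimax = -4.
-5 ≠ -4, so no pure-strategy equilibrium exists.

No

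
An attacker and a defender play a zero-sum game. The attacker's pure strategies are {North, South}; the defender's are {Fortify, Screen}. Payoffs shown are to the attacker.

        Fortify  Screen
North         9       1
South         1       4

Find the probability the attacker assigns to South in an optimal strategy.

8/11

Row minima: North → 1, South → 1; maximin = 1.
Column maxima: Fortify → 9, Screen → 4; minimax = 4.
1 ≠ 4, so there is no saddle point; optimal play is mixed.
Let the attacker play North with probability p. Expected payoff against Fortify: 9p + 1(1−p) = 8p + 1; against Screen: 1p + 4(1−p) = −3p + 4.
Setting these equal: 8p + 1 = −3p + 4 ⇒ 11p = 3 ⇒ p = 3/11, and the value is (8)·(3/11) + 1 = 35/11.
For the defender: with q = P(Fortify), equating North's and South's payoffs gives 8q + 1 = −3q + 4 ⇒ q = 3/11.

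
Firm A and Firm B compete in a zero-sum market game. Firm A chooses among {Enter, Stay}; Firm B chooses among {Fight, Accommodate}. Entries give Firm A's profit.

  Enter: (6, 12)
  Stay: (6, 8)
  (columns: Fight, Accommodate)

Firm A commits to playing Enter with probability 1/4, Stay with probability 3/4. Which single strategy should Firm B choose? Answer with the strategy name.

Fight

If Firm B plays Fight, Firm A's expected payoff is (1/4)·6 + (3/4)·6 = 6.
If Firm B plays Accommodate, Firm A's expected payoff is (1/4)·12 + (3/4)·8 = 9.
Firm B minimizes Firm A's payoff; the smallest is 6, so the best response is Fight.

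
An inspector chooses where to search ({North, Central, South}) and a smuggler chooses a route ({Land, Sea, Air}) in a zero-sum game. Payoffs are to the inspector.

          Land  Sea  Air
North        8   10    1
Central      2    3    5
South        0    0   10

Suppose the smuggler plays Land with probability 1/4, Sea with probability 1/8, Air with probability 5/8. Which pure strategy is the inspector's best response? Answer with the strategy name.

Expected payoff of North: (1/4)·8 + (1/8)·10 + (5/8)·1 = 31/8.
Expected payoff of Central: (1/4)·2 + (1/8)·3 + (5/8)·5 = 4.
Expected payoff of South: (1/4)·0 + (1/8)·0 + (5/8)·10 = 25/4.
The largest is 25/4, so the inspector's best response is South.

South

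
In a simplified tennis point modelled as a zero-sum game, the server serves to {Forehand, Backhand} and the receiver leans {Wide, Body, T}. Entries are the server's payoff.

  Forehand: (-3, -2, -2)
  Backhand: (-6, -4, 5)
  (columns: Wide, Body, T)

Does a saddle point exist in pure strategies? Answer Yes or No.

Row minima: Forehand → -3, Backhand → -6; maximin = -3.
Column maxima: Wide → -3, Body → -2, T → 5; minimax = -3.
maximin = minimax = -3, so a saddle point exists.

Yes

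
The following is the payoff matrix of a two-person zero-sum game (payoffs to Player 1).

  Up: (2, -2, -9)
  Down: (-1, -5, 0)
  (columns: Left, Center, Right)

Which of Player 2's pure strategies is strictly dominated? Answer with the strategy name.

Left

Center holds Player 1's payoff strictly below Left in every row: -2 < 2, -5 < -1.
So Left is strictly dominated for Player 2.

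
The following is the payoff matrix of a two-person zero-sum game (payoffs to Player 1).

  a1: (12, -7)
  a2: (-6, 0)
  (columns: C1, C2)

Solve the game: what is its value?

Row minima: a1 → -7, a2 → -6; maximin = -6.
Column maxima: C1 → 12, C2 → 0; minimax = 0.
-6 ≠ 0, so there is no saddle point; optimal play is mixed.
Let Player 1 play a1 with probability p. Expected payoff against C1: 12p + (-6)(1−p) = 18p − 6; against C2: (-7)p + 0(1−p) = −7p.
Setting these equal: 18p − 6 = −7p ⇒ 25p = 6 ⇒ p = 6/25, and the value is (18)·(6/25) − 6 = -42/25.
For Player 2: with q = P(C1), equating a1's and a2's payoffs gives 19q − 7 = −6q ⇒ q = 7/25.

-42/25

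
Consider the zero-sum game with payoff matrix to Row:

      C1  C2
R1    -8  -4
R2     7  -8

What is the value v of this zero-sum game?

Row minima: R1 → -8, R2 → -8; maximin = -8.
Column maxima: C1 → 7, C2 → -4; minimax = -4.
-8 ≠ -4, so there is no saddle point; optimal play is mixed.
Let Row play R1 with probability p. Expected payoff against C1: (-8)p + 7(1−p) = −15p + 7; against C2: (-4)p + (-8)(1−p) = 4p − 8.
Setting these equal: −15p + 7 = 4p − 8 ⇒ −19p = -15 ⇒ p = 15/19, and the value is (-15)·(15/19) + 7 = -92/19.
For Column: with q = P(C1), equating R1's and R2's payoffs gives −4q − 4 = 15q − 8 ⇒ q = 4/19.

-92/19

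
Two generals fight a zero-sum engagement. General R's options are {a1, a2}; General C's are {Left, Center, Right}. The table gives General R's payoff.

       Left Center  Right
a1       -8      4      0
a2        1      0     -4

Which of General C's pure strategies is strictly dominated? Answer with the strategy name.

Right holds General R's payoff strictly below Center in every row: 0 < 4, -4 < 0.
So Center is strictly dominated for General C.

Center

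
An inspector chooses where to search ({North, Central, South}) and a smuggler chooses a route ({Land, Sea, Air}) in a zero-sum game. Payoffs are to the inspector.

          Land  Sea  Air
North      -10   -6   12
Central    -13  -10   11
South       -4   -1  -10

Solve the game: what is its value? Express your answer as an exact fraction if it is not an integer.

Row minima: North → -10, Central → -13, South → -10; maximin = -10.
Column maxima: Land → -4, Sea → -1, Air → 12; minimax = -4.
-10 ≠ -4, so there is no saddle point; optimal play is mixed.
Central is strictly dominated by North, so the inspector never plays it.
Sea is strictly dominated by Land (it gives the inspector strictly more in every row), so the smuggler never plays it.
On the remaining 2×2 (North, South vs Land, Air):
Let the inspector play North with probability p. Expected payoff against Land: (-10)p + (-4)(1−p) = −6p − 4; against Air: 12p + (-10)(1−p) = 22p − 10.
Setting these equal: −6p − 4 = 22p − 10 ⇒ −28p = -6 ⇒ p = 3/14, and the value is (-6)·(3/14) − 4 = -37/7.
For the smuggler: with q = P(Land), equating North's and South's payoffs gives −22q + 12 = 6q − 10 ⇒ q = 11/14.

-37/7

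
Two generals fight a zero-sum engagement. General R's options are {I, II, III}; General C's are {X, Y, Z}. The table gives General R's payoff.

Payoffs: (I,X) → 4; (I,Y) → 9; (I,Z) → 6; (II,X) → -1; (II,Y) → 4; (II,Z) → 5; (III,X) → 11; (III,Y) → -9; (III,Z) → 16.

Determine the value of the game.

27/5

Row minima: I → 4, II → -1, III → -9; maximin = 4.
Column maxima: X → 11, Y → 9, Z → 16; minimax = 9.
4 ≠ 9, so there is no saddle point; optimal play is mixed.
II is strictly dominated by I, so General R never plays it.
Z is strictly dominated by X (it gives General R strictly more in every row), so General C never plays it.
On the remaining 2×2 (I, III vs X, Y):
Let General R play I with probability p. Expected payoff against X: 4p + 11(1−p) = −7p + 11; against Y: 9p + (-9)(1−p) = 18p − 9.
Setting these equal: −7p + 11 = 18p − 9 ⇒ −25p = -20 ⇒ p = 4/5, and the value is (-7)·(4/5) + 11 = 27/5.
For General C: with q = P(X), equating I's and III's payoffs gives −5q + 9 = 20q − 9 ⇒ q = 18/25.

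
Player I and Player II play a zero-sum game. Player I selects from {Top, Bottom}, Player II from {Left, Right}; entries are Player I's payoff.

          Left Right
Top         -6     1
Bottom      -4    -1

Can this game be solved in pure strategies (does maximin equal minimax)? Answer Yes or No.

Row minima: Top → -6, Bottom → -4; maximin = -4.
Column maxima: Left → -4, Right → 1; minimax = -4.
maximin = minimax = -4, so a saddle point exists.

Yes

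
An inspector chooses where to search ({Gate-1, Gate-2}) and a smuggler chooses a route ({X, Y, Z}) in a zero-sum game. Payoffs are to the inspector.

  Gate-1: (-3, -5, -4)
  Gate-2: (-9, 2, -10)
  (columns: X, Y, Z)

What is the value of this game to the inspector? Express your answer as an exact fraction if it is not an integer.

Row minima: Gate-1 → -5, Gate-2 → -10; maximin = -5.
Column maxima: X → -3, Y → 2, Z → -4; minimax = -4.
-5 ≠ -4, so there is no saddle point; optimal play is mixed.
X is strictly dominated by Z (it gives the inspector strictly more in every row), so the smuggler never plays it.
On the remaining 2×2 (Gate-1, Gate-2 vs Y, Z):
Let the inspector play Gate-1 with probability p. Expected payoff against Y: (-5)p + 2(1−p) = −7p + 2; against Z: (-4)p + (-10)(1−p) = 6p − 10.
Setting these equal: −7p + 2 = 6p − 10 ⇒ −13p = -12 ⇒ p = 12/13, and the value is (-7)·(12/13) + 2 = -58/13.
For the smuggler: with q = P(Y), equating Gate-1's and Gate-2's payoffs gives −q − 4 = 12q − 10 ⇒ q = 6/13.

-58/13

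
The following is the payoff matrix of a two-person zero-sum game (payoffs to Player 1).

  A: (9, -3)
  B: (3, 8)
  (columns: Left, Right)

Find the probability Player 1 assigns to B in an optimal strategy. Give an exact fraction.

Row minima: A → -3, B → 3; maximin = 3.
Column maxima: Left → 9, Right → 8; minimax = 8.
3 ≠ 8, so there is no saddle point; optimal play is mixed.
Let Player 1 play A with probability p. Expected payoff against Left: 9p + 3(1−p) = 6p + 3; against Right: (-3)p + 8(1−p) = −11p + 8.
Setting these equal: 6p + 3 = −11p + 8 ⇒ 17p = 5 ⇒ p = 5/17, and the value is (6)·(5/17) + 3 = 81/17.
For Player 2: with q = P(Left), equating A's and B's payoffs gives 12q − 3 = −5q + 8 ⇒ q = 11/17.

12/17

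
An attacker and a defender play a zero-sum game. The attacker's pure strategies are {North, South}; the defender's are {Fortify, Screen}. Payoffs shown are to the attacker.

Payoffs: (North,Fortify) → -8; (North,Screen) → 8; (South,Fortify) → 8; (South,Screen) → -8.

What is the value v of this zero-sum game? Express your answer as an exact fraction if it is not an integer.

0

Row minima: North → -8, South → -8; maximin = -8.
Column maxima: Fortify → 8, Screen → 8; minimax = 8.
-8 ≠ 8, so there is no saddle point; optimal play is mixed.
Let the attacker play North with probability p. Expected payoff against Fortify: (-8)p + 8(1−p) = −16p + 8; against Screen: 8p + (-8)(1−p) = 16p − 8.
Setting these equal: −16p + 8 = 16p − 8 ⇒ −32p = -16 ⇒ p = 1/2, and the value is (-16)·(1/2) + 8 = 0.
For the defender: with q = P(Fortify), equating North's and South's payoffs gives −16q + 8 = 16q − 8 ⇒ q = 1/2.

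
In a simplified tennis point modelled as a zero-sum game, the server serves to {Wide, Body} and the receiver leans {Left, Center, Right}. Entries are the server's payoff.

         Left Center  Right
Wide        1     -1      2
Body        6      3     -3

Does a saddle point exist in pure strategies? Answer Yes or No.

Row minima: Wide → -1, Body → -3; maximin = -1.
Column maxima: Left → 6, Center → 3, Right → 2; minimax = 2.
-1 ≠ 2, so no pure-strategy equilibrium exists.

No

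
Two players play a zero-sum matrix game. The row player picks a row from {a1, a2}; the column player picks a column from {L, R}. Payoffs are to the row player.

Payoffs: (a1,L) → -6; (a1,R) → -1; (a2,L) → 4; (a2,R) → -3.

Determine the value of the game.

Row minima: a1 → -6, a2 → -3; maximin = -3.
Column maxima: L → 4, R → -1; minimax = -1.
-3 ≠ -1, so there is no saddle point; optimal play is mixed.
Let the row player play a1 with probability p. Expected payoff against L: (-6)p + 4(1−p) = −10p + 4; against R: (-1)p + (-3)(1−p) = 2p − 3.
Setting these equal: −10p + 4 = 2p − 3 ⇒ −12p = -7 ⇒ p = 7/12, and the value is (-10)·(7/12) + 4 = -11/6.
For the column player: with q = P(L), equating a1's and a2's payoffs gives −5q − 1 = 7q − 3 ⇒ q = 1/6.

-11/6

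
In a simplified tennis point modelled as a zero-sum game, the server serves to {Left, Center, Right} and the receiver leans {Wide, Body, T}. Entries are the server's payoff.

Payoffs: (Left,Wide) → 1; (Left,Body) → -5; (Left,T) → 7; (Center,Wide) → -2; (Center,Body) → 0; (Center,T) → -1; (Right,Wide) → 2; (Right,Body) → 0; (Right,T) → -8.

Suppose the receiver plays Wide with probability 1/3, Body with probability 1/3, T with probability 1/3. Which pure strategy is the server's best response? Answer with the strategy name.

Left

Expected payoff of Left: (1/3)·1 + (1/3)·(-5) + (1/3)·7 = 1.
Expected payoff of Center: (1/3)·(-2) + (1/3)·0 + (1/3)·(-1) = -1.
Expected payoff of Right: (1/3)·2 + (1/3)·0 + (1/3)·(-8) = -2.
The largest is 1, so the server's best response is Left.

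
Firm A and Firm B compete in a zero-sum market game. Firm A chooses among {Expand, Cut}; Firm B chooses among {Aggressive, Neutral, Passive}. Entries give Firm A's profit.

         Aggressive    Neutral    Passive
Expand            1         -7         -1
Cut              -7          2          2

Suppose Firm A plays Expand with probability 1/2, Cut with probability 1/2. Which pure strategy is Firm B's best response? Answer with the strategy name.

Aggressive

If Firm B plays Aggressive, Firm A's expected payoff is (1/2)·1 + (1/2)·(-7) = -3.
If Firm B plays Neutral, Firm A's expected payoff is (1/2)·(-7) + (1/2)·2 = -5/2.
If Firm B plays Passive, Firm A's expected payoff is (1/2)·(-1) + (1/2)·2 = 1/2.
Firm B minimizes Firm A's payoff; the smallest is -3, so the best response is Aggressive.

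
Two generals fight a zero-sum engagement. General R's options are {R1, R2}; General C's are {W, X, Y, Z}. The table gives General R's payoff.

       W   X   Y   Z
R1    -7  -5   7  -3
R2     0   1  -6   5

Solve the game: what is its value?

Row minima: R1 → -7, R2 → -6; maximin = -6.
Column maxima: W → 0, X → 1, Y → 7, Z → 5; minimax = 0.
-6 ≠ 0, so there is no saddle point; optimal play is mixed.
X is strictly dominated by W (it gives General R strictly more in every row), so General C never plays it.
Z is strictly dominated by W (it gives General R strictly more in every row), so General C never plays it.
On the remaining 2×2 (R1, R2 vs W, Y):
Let General R play R1 with probability p. Expected payoff against W: (-7)p + 0(1−p) = −7p; against Y: 7p + (-6)(1−p) = 13p − 6.
Setting these equal: −7p = 13p − 6 ⇒ −20p = -6 ⇒ p = 3/10, and the value is (-7)·(3/10) = -21/10.
For General C: with q = P(W), equating R1's and R2's payoffs gives −14q + 7 = 6q − 6 ⇒ q = 13/20.

-21/10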